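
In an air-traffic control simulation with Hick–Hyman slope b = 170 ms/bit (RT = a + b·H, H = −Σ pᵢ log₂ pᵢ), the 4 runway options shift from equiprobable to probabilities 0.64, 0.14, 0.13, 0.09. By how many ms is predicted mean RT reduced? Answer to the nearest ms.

84 ms

The RT saving is b·ΔH. Equiprobable H₀ = log₂(4) = 2.0000 bits; with the given probabilities H = 1.5045 bits.
b·(H₀ − H) = 170 × (2.0000 − 1.5045) = 84.24 ms.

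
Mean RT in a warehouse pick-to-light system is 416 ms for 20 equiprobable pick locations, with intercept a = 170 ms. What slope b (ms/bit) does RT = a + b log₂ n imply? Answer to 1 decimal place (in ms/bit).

56.9 ms/bit

20 alternatives carry log₂ 20 = 4.3219 bits; the choice cost is 416 − 170 = 246 ms, so b = 246/4.3219 = 56.919 ms/bit.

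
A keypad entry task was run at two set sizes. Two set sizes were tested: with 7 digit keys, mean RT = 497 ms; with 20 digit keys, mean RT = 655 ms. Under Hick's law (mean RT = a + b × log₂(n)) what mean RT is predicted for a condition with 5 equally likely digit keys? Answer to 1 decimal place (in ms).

446.4 ms

Solve the two-equation system in a and b:
  b = (655 − 497) / (log₂ 20 − log₂ 7) = 158 / (4.3219 − 2.8074) = 104.320 ms/bit
  a = 497 − 104.320 × 2.8074 = 204.137 ms
Then RT(5) = 204.137 + 104.320 × log₂ 5 = 204.137 + 104.320 × 2.3219 ≈ 446.360 ms.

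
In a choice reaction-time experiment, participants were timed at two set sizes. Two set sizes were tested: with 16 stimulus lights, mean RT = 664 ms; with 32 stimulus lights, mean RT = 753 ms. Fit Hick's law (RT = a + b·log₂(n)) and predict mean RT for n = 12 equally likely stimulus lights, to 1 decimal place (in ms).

RT is linear in log₂ n, so two points fix the line:
  b = (753 − 664) / (log₂ 32 − log₂ 16) = 89 / (5 − 4) = 89.000 ms/bit
  a = 664 − 89.000 × 4 = 308.000 ms
Then RT(12) = 308.000 + 89.000 × log₂ 12 = 308.000 + 89.000 × 3.5850 ≈ 627.062 ms.

627.1 ms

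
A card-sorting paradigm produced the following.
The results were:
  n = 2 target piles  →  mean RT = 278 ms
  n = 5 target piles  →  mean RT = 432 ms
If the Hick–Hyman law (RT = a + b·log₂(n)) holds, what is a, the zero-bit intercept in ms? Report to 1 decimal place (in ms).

The slope on a log₂ axis is (432 − 278) / (2.3219 − 1) = 116.497 ms/bit.
a = RT₁ − b·log₂ n₁ = 278 − 116.497 × 1 = 161.503 ms.

161.5 ms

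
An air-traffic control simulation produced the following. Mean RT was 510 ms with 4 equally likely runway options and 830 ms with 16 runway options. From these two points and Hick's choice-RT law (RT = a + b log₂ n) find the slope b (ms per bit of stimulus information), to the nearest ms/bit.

Slope: b = (830 − 510) / (log₂ 16 − log₂ 4) = 320/2.0000 = 160 ms/bit.

160 ms/bit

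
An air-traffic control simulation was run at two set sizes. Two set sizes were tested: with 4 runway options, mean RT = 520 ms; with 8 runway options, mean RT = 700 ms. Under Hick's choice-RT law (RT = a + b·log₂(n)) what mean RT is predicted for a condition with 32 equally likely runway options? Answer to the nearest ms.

Fit slope and intercept:
  b = (700 − 520) / (log₂ 8 − log₂ 4) = 180 / (3 − 2) = 180 ms/bit
  a = 520 − 180 × 2 = 160 ms
Then RT(32) = 160 + 180 × log₂ 32 = 160 + 180 × 5 ≈ 1060.000 ms.

1060 ms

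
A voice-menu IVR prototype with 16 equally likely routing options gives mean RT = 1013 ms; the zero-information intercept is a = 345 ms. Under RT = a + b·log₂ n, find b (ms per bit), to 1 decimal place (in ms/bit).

log₂(16) = 4 bits.
b = (RT − a)/log₂ n = (1013 − 345) / 4 = 167.000 ms/bit.

167.0 ms/bit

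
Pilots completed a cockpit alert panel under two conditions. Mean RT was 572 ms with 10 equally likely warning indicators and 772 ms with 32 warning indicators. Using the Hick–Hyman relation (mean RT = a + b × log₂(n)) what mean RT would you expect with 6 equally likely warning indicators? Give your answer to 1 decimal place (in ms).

Solve the two-equation system in a and b:
  b = (772 − 572) / (log₂ 32 − log₂ 10) = 200 / (5 − 3.3219) = 119.184 ms/bit
  a = 572 − 119.184 × 3.3219 = 176.078 ms
Then RT(6) = 176.078 + 119.184 × log₂ 6 = 176.078 + 119.184 × 2.5850 ≈ 484.165 ms.

484.2 ms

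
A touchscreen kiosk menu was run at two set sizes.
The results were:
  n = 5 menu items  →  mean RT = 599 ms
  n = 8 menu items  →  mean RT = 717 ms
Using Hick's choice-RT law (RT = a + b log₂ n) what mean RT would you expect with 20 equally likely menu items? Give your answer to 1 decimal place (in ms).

RT is linear in log₂ n, so two points fix the line:
  b = (717 − 599) / (log₂ 8 − log₂ 5) = 118 / (3 − 2.3219) = 174.023 ms/bit
  a = 599 − 174.023 × 2.3219 = 194.931 ms
Then RT(20) = 194.931 + 174.023 × log₂ 20 = 194.931 + 174.023 × 4.3219 ≈ 947.046 ms.

947.0 ms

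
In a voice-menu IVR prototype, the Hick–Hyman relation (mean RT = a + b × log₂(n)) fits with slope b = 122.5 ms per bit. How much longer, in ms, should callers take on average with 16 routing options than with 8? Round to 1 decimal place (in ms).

122.5 ms

ΔRT = (a + b log₂ n₂) − (a + b log₂ n₁) = b·(log₂ n₂ − log₂ n₁).
log₂(16) − log₂(8) = log₂(16/8) = log₂(2) = 1.
ΔRT = 122.5 × 1.0000 = 122.500 ms.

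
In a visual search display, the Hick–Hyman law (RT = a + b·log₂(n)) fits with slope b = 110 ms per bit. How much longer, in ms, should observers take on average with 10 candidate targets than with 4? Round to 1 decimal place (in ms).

ΔRT = (a + b log₂ n₂) − (a + b log₂ n₁) = b·(log₂ n₂ − log₂ n₁).
log₂(10) − log₂(4) = 3.3219 − 2 = 1.3219.
ΔRT = 110 × 1.3219 = 145.412 ms.

145.4 ms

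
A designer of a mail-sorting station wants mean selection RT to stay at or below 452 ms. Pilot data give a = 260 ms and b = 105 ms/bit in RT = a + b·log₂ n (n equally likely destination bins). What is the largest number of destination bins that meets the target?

Information budget: (452 − 260)/105 = 1.8286 bits, so n ≤ 2^1.8286 = 3.552 → at most 3.

3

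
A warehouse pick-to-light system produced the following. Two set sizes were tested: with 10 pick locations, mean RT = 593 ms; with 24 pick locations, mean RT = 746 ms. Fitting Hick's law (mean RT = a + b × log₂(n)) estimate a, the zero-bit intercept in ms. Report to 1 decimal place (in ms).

190.6 ms

b = (RT₂ − RT₁)/(log₂ n₂ − log₂ n₁) = (746 − 593)/(4.5850 − 3.3219) = 121.137 ms/bit.
Intercept: a = 593 − 121.137·log₂(10) = 190.592 ms.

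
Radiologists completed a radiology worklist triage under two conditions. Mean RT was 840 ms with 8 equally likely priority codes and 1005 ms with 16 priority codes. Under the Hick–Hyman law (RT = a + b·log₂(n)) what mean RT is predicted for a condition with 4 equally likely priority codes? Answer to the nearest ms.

RT is linear in log₂ n, so two points fix the line:
  b = (1005 − 840) / (log₂ 16 − log₂ 8) = 165 / (4 − 3) = 165 ms/bit
  a = 840 − 165 × 3 = 345 ms
Then RT(4) = 345 + 165 × log₂ 4 = 345 + 165 × 2 ≈ 675.000 ms.

675 ms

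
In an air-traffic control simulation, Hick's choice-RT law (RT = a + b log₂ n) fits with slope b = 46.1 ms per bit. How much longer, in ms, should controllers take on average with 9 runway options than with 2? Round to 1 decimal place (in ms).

Only the slope matters, since a is common to both: ΔRT = b·log₂(n₂/n₁).
log₂(9) − log₂(2) = 3.1699 − 1 = 2.1699.
ΔRT = 46.1 × 2.1699 = 100.034 ms.

100.0 ms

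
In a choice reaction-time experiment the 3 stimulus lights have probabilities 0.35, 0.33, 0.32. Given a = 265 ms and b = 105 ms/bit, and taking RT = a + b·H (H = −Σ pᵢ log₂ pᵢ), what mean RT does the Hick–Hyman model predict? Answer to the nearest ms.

Entropy contributions −pᵢ log₂ pᵢ: 0.5301, 0.5278, 0.5260; sum H = 1.5840 bits.
RT = a + bH = 265 + 105·1.5840 = 431.32 ms.

431 ms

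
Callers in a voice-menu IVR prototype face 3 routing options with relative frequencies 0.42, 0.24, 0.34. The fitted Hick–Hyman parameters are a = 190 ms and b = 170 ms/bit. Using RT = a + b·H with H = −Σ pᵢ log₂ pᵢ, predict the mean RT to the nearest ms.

Entropy contributions −pᵢ log₂ pᵢ: 0.5256, 0.4941, 0.5292; sum H = 1.5490 bits.
RT = a + bH = 190 + 170·1.5490 = 453.32 ms.

453 ms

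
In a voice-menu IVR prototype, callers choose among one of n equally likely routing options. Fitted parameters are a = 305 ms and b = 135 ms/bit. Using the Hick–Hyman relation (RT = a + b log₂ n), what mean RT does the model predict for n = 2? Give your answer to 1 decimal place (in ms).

440.0 ms

log₂(2) = 1 bits, so RT = 305 + 135 × 1 ≈ 440.000 ms.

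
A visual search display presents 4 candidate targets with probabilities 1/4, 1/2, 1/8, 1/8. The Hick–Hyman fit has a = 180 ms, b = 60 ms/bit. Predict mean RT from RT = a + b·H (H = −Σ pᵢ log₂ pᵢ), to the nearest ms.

285 ms

H = −Σ pᵢ log₂ pᵢ = 0.25·2 + 0.5·1 + 0.125·3 + 0.125·3 = 1.750 bits.
RT = 180 + 60 × 1.750 = 285.00 ms.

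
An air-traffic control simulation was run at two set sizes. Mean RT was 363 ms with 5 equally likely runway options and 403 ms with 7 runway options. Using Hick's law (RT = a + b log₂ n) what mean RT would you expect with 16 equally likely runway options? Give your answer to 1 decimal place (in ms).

With log₂ n on the abscissa the relation is linear; from the two conditions:
  b = (403 − 363) / (log₂ 7 − log₂ 5) = 40 / (2.8074 − 2.3219) = 82.402 ms/bit
  a = 363 − 82.402 × 2.3219 = 171.669 ms
Then RT(16) = 171.669 + 82.402 × log₂ 16 = 171.669 + 82.402 × 4 ≈ 501.276 ms.

501.3 ms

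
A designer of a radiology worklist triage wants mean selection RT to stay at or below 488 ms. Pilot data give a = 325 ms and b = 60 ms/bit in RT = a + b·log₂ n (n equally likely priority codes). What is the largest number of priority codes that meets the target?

6

Set 325 + 60·log₂ n ≤ 488 → log₂ n ≤ (488 − 325)/60 = 2.7167.
So n ≤ 2^2.7167 = 6.574; the largest integer n is 6.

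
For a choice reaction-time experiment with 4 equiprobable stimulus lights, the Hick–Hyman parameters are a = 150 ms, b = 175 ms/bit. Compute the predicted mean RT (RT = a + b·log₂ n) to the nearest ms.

log₂(4) = 2 bits, so RT = 150 + 175 × 2 ≈ 500.000 ms.

500 ms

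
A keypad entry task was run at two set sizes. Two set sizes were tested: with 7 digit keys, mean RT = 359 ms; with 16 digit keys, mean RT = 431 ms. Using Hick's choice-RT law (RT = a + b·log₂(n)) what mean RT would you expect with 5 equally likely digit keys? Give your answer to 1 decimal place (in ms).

Fit slope and intercept:
  b = (431 − 359) / (log₂ 16 − log₂ 7) = 72 / (4 − 2.8074) = 60.370 ms/bit
  a = 359 − 60.370 × 2.8074 = 189.520 ms
Then RT(5) = 189.520 + 60.370 × log₂ 5 = 189.520 + 60.370 × 2.3219 ≈ 329.695 ms.

329.7 ms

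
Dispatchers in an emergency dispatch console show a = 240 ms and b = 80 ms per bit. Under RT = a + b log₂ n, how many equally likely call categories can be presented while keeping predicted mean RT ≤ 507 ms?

10

Set 240 + 80·log₂ n ≤ 507 → log₂ n ≤ (507 − 240)/80 = 3.3375.
So n ≤ 2^3.3375 = 10.109; the largest integer n is 10.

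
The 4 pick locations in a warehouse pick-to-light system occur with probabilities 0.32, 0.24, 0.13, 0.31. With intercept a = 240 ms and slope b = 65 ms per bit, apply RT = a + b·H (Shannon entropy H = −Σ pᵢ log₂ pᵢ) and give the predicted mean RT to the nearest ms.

365 ms

H = 0.32·log₂(1/0.32) + 0.24·log₂(1/0.24) + 0.13·log₂(1/0.13) + 0.31·log₂(1/0.31) = 1.9266 bits.
RT = 240 + 65 × 1.9266 = 365.23 ms.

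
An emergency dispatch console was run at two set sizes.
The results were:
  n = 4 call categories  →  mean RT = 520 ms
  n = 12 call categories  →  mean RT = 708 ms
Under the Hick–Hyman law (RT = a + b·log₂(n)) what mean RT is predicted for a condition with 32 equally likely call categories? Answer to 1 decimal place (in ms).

875.8 ms

Fit slope and intercept:
  b = (708 − 520) / (log₂ 12 − log₂ 4) = 188 / (3.5850 − 2) = 118.615 ms/bit
  a = 520 − 118.615 × 2 = 282.770 ms
Then RT(32) = 282.770 + 118.615 × log₂ 32 = 282.770 + 118.615 × 5 ≈ 875.844 ms.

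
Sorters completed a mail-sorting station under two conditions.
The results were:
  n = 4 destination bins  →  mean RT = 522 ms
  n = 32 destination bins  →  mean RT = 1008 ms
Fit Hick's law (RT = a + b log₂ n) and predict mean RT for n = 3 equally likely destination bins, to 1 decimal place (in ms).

454.8 ms

Solve the two-equation system in a and b:
  b = (1008 − 522) / (log₂ 32 − log₂ 4) = 486 / (5 − 2) = 162.000 ms/bit
  a = 522 − 162.000 × 2 = 198.000 ms
Then RT(3) = 198.000 + 162.000 × log₂ 3 = 198.000 + 162.000 × 1.5850 ≈ 454.764 ms.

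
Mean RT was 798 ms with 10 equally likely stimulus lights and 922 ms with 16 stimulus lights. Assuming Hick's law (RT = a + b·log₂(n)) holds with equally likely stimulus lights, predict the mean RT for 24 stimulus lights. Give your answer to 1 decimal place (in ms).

1029.0 ms

Solve the two-equation system in a and b:
  b = (922 − 798) / (log₂ 16 − log₂ 10) = 124 / (4 − 3.3219) = 182.871 ms/bit
  a = 798 − 182.871 × 3.3219 = 190.514 ms
Then RT(24) = 190.514 + 182.871 × log₂ 24 = 190.514 + 182.871 × 4.5850 ≈ 1028.973 ms.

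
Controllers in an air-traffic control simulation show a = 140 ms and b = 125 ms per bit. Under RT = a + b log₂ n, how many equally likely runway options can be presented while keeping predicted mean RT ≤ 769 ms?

32

125·log₂ n ≤ 769 − 140 = 629, giving log₂ n ≤ 5.0320 and n ≤ 32.718. The largest whole number is 32.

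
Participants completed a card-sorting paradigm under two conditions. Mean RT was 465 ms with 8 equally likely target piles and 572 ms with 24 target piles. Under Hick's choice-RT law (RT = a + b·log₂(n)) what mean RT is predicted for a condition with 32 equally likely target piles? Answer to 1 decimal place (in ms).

600.0 ms

RT is linear in log₂ n, so two points fix the line:
  b = (572 − 465) / (log₂ 24 − log₂ 8) = 107 / (4.5850 − 3) = 67.509 ms/bit
  a = 465 − 67.509 × 3 = 262.472 ms
Then RT(32) = 262.472 + 67.509 × log₂ 32 = 262.472 + 67.509 × 5 ≈ 600.019 ms.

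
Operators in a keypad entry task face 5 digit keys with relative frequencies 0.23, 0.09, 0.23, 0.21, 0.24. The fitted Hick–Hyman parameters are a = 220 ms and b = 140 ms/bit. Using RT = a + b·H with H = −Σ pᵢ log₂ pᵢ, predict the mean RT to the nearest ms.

536 ms

H = 0.23·log₂(1/0.23) + 0.09·log₂(1/0.09) + 0.23·log₂(1/0.23) + 0.21·log₂(1/0.21) + 0.24·log₂(1/0.24) = 2.2549 bits.
RT = 220 + 140 × 2.2549 = 535.69 ms.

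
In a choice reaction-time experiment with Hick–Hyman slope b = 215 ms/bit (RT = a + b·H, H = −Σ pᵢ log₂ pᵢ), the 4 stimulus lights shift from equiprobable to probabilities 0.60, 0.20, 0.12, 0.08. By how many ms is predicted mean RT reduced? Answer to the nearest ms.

Equiprobable entropy H₀ = log₂ 4 = 2.0000 bits.
Skewed entropy H = −Σ pᵢ log₂ pᵢ = 1.5651 bits.
ΔRT = b·(H₀ − H) = 215 × 0.4349 = 93.49 ms.

93 ms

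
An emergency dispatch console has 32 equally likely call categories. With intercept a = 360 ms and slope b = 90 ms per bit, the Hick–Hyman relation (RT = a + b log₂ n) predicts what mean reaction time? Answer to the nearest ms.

810 ms

log₂(32) = 5 bits, so RT = 360 + 90 × 5 ≈ 810.000 ms.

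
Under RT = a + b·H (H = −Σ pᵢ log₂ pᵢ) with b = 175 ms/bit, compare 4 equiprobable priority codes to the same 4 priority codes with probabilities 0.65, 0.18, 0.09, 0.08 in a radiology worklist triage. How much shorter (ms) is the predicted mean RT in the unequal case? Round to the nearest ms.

Equiprobable entropy H₀ = log₂ 4 = 2.0000 bits.
Skewed entropy H = −Σ pᵢ log₂ pᵢ = 1.4534 bits.
ΔRT = b·(H₀ − H) = 175 × 0.5466 = 95.65 ms.

96 ms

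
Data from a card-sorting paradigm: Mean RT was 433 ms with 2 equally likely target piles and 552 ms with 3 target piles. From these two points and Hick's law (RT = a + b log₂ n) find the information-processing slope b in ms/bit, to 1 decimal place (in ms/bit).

Slope: b = (552 − 433) / (log₂ 3 − log₂ 2) = 119/0.5850 = 203.432 ms/bit.

203.4 ms/bit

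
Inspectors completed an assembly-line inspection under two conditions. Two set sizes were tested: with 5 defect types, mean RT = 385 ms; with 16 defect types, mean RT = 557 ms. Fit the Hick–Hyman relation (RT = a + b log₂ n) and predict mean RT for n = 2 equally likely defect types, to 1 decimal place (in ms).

249.5 ms

RT is linear in log₂ n, so two points fix the line:
  b = (557 − 385) / (log₂ 16 − log₂ 5) = 172 / (4 − 2.3219) = 102.499 ms/bit
  a = 385 − 102.499 × 2.3219 = 147.006 ms
Then RT(2) = 147.006 + 102.499 × log₂ 2 = 147.006 + 102.499 × 1 ≈ 249.504 ms.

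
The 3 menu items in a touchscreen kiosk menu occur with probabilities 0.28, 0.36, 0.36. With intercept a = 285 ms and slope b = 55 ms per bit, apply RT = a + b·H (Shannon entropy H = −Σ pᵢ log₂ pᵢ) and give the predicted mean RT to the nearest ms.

372 ms

Entropy contributions −pᵢ log₂ pᵢ: 0.5142, 0.5306, 0.5306; sum H = 1.5755 bits.
RT = a + bH = 285 + 55·1.5755 = 371.65 ms.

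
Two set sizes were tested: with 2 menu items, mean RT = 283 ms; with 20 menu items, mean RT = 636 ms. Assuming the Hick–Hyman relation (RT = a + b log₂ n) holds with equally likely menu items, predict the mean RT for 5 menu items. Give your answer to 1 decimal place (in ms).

Fit slope and intercept:
  b = (636 − 283) / (log₂ 20 − log₂ 2) = 353 / (4.3219 − 1) = 106.264 ms/bit
  a = 283 − 106.264 × 1 = 176.736 ms
Then RT(5) = 176.736 + 106.264 × log₂ 5 = 176.736 + 106.264 × 2.3219 ≈ 423.473 ms.

423.5 ms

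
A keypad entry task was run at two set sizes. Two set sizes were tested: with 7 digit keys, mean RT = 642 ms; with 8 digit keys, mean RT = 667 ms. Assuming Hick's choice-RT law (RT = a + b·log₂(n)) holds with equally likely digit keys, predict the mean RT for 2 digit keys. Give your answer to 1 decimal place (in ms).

RT is linear in log₂ n, so two points fix the line:
  b = (667 − 642) / (log₂ 8 − log₂ 7) = 25 / (3 − 2.8074) = 129.772 ms/bit
  a = 642 − 129.772 × 2.8074 = 277.683 ms
Then RT(2) = 277.683 + 129.772 × log₂ 2 = 277.683 + 129.772 × 1 ≈ 407.455 ms.

407.5 ms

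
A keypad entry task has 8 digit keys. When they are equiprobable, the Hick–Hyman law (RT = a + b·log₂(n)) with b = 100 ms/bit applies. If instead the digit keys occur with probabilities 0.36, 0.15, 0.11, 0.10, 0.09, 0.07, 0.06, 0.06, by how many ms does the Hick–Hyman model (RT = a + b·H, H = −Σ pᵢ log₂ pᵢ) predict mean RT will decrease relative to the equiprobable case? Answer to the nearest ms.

Equiprobable entropy H₀ = log₂ 8 = 3.0000 bits.
Skewed entropy H = −Σ pᵢ log₂ pᵢ = 2.6919 bits.
ΔRT = b·(H₀ − H) = 100 × 0.3081 = 30.81 ms.

31 ms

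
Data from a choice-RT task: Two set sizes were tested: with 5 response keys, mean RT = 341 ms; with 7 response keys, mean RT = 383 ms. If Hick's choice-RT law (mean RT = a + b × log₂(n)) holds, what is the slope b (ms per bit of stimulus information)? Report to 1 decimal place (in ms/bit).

86.5 ms/bit

Slope: b = (383 − 341) / (log₂ 7 − log₂ 5) = 42/0.4854 = 86.522 ms/bit.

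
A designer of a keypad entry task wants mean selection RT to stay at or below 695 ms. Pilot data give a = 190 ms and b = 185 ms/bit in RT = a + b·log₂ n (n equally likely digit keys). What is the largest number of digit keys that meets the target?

Set 190 + 185·log₂ n ≤ 695 → log₂ n ≤ (695 − 190)/185 = 2.7297.
So n ≤ 2^2.7297 = 6.633; the largest integer n is 6.

6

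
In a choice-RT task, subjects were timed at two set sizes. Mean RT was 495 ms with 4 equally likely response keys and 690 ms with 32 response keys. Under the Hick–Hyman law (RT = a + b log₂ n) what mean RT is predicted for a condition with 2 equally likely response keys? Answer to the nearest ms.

430 ms

Fit slope and intercept:
  b = (690 − 495) / (log₂ 32 − log₂ 4) = 195 / (5 − 2) = 65 ms/bit
  a = 495 − 65 × 2 = 365 ms
Then RT(2) = 365 + 65 × log₂ 2 = 365 + 65 × 1 ≈ 430.000 ms.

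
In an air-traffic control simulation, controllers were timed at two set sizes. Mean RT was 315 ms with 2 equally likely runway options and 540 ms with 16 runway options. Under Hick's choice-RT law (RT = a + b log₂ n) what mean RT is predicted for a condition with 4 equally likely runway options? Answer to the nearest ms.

With log₂ n on the abscissa the relation is linear; from the two conditions:
  b = (540 − 315) / (log₂ 16 − log₂ 2) = 225 / (4 − 1) = 75 ms/bit
  a = 315 − 75 × 1 = 240 ms
Then RT(4) = 240 + 75 × log₂ 4 = 240 + 75 × 2 ≈ 390.000 ms.

390 ms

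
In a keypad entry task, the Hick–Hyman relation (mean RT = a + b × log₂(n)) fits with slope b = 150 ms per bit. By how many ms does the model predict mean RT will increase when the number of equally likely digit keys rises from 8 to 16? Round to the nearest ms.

ΔRT = (a + b log₂ n₂) − (a + b log₂ n₁) = b·(log₂ n₂ − log₂ n₁).
log₂(16) − log₂(8) = log₂(16/8) = log₂(2) = 1.
ΔRT = 150 × 1.0000 = 150.000 ms.

150 ms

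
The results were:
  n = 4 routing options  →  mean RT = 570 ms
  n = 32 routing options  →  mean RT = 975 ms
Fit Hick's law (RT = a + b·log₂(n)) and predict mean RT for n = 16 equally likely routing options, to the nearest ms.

840 ms

Fit slope and intercept:
  b = (975 − 570) / (log₂ 32 − log₂ 4) = 405 / (5 − 2) = 135 ms/bit
  a = 570 − 135 × 2 = 300 ms
Then RT(16) = 300 + 135 × log₂ 16 = 300 + 135 × 4 ≈ 840.000 ms.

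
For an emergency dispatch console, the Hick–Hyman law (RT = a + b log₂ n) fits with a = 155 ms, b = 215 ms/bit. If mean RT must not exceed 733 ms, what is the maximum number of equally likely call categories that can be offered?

6

Set 155 + 215·log₂ n ≤ 733 → log₂ n ≤ (733 − 155)/215 = 2.6884.
So n ≤ 2^2.6884 = 6.446; the largest integer n is 6.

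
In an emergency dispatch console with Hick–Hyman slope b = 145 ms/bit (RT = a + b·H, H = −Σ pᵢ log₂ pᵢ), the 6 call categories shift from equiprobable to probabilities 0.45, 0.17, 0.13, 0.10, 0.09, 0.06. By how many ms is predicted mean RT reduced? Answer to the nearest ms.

52 ms

The RT saving is b·ΔH. Equiprobable H₀ = log₂(6) = 2.5850 bits; with the given probabilities H = 2.2240 bits.
b·(H₀ − H) = 145 × (2.5850 − 2.2240) = 52.34 ms.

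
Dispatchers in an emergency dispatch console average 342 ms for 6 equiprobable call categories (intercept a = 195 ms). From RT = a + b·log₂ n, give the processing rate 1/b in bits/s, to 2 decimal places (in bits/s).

17.58 bits/s

b = (342 − 195)/log₂ 6 = 147/2.5850 = 56.867 ms per bit = 0.05687 s/bit; the reciprocal is 17.585 bits/s.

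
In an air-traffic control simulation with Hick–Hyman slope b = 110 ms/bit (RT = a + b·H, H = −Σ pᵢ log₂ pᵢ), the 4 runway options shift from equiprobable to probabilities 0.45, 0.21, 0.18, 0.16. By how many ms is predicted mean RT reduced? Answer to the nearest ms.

The RT saving is b·ΔH. Equiprobable H₀ = log₂(4) = 2.0000 bits; with the given probabilities H = 1.8595 bits.
b·(H₀ − H) = 110 × (2.0000 − 1.8595) = 15.45 ms.

15 ms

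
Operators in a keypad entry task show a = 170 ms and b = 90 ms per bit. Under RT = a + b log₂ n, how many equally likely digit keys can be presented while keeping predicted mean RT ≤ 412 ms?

Set 170 + 90·log₂ n ≤ 412 → log₂ n ≤ (412 − 170)/90 = 2.6889.
So n ≤ 2^2.6889 = 6.448; the largest integer n is 6.

6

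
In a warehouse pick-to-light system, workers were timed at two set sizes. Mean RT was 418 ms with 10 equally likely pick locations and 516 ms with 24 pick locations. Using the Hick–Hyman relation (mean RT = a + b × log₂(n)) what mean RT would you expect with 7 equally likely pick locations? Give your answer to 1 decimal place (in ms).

Fit slope and intercept:
  b = (516 − 418) / (log₂ 24 − log₂ 10) = 98 / (4.5850 − 3.3219) = 77.591 ms/bit
  a = 418 − 77.591 × 3.3219 = 160.249 ms
Then RT(7) = 160.249 + 77.591 × log₂ 7 = 160.249 + 77.591 × 2.8074 ≈ 378.074 ms.

378.1 ms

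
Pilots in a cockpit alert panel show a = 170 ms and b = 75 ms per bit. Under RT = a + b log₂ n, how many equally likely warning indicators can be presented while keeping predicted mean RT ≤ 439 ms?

12

Set 170 + 75·log₂ n ≤ 439 → log₂ n ≤ (439 − 170)/75 = 3.5867.
So n ≤ 2^3.5867 = 12.014; the largest integer n is 12.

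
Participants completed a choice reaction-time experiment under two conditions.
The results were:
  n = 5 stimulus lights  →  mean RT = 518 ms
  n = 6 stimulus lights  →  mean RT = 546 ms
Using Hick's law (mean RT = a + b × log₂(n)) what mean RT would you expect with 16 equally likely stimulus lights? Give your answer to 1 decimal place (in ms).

696.6 ms

With log₂ n on the abscissa the relation is linear; from the two conditions:
  b = (546 − 518) / (log₂ 6 − log₂ 5) = 28 / (2.5850 − 2.3219) = 106.450 ms/bit
  a = 518 − 106.450 × 2.3219 = 270.831 ms
Then RT(16) = 270.831 + 106.450 × log₂ 16 = 270.831 + 106.450 × 4 ≈ 696.631 ms.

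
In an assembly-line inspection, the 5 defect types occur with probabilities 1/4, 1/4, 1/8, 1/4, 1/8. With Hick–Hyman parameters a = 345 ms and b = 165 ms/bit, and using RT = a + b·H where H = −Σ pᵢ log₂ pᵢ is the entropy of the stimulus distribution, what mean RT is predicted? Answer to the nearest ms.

H = −Σ pᵢ log₂ pᵢ = 0.25·2 + 0.25·2 + 0.125·3 + 0.25·2 + 0.125·3 = 2.250 bits.
RT = 345 + 165 × 2.250 = 716.25 ms.

716 ms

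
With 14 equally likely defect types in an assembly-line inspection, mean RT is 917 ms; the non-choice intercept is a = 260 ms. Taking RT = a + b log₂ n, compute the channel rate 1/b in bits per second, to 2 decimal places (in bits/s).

5.80 bits/s

Choice component = 917 − 260 = 657 ms over log₂(14) = 3.8074 bits.
b = 657 / 3.8074 = 172.561 ms/bit, so 1/b = 5.795 bits/s.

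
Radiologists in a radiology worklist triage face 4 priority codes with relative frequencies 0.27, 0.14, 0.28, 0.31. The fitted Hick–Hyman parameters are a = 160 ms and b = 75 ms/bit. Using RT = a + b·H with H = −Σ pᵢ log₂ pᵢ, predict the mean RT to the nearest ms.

306 ms

Entropy contributions −pᵢ log₂ pᵢ: 0.5100, 0.3971, 0.5142, 0.5238; sum H = 1.9451 bits.
RT = a + bH = 160 + 75·1.9451 = 305.89 ms.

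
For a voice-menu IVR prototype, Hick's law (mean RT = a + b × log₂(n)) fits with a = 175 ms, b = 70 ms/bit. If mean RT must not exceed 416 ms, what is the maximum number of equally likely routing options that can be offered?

10

70·log₂ n ≤ 416 − 175 = 241, giving log₂ n ≤ 3.4429 and n ≤ 10.874. The largest whole number is 10.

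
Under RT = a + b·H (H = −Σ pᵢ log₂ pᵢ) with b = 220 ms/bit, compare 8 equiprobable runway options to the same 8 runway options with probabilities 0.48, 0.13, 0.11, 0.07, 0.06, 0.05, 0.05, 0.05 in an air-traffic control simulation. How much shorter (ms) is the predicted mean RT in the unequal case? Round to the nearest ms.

Equiprobable entropy H₀ = log₂ 8 = 3.0000 bits.
Skewed entropy H = −Σ pᵢ log₂ pᵢ = 2.4016 bits.
ΔRT = b·(H₀ − H) = 220 × 0.5984 = 131.65 ms.

132 ms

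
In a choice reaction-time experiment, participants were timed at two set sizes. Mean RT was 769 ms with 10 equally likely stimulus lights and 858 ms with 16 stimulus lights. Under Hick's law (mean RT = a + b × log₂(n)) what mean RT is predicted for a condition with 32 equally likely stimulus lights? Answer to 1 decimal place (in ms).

Solve the two-equation system in a and b:
  b = (858 − 769) / (log₂ 16 − log₂ 10) = 89 / (4 − 3.3219) = 131.255 ms/bit
  a = 769 − 131.255 × 3.3219 = 332.982 ms
Then RT(32) = 332.982 + 131.255 × log₂ 32 = 332.982 + 131.255 × 5 ≈ 989.255 ms.

989.3 ms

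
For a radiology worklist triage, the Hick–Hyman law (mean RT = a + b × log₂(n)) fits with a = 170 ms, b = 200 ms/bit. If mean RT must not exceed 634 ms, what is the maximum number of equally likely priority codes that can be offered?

Information budget: (634 − 170)/200 = 2.3200 bits, so n ≤ 2^2.3200 = 4.993 → at most 4.

4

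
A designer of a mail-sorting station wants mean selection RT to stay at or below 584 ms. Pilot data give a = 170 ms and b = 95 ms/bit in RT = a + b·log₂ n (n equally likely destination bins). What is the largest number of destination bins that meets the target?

20

Information budget: (584 − 170)/95 = 4.3579 bits, so n ≤ 2^4.3579 = 20.505 → at most 20.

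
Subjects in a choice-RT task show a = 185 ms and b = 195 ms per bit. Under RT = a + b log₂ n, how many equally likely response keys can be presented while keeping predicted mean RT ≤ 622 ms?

4

195·log₂ n ≤ 622 − 185 = 437, giving log₂ n ≤ 2.2410 and n ≤ 4.727. The largest whole number is 4.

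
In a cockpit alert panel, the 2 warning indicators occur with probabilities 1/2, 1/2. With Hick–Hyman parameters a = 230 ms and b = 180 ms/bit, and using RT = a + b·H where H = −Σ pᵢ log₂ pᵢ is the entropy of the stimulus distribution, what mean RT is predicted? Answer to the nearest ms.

410 ms

H = −Σ pᵢ log₂ pᵢ = 0.5·1 + 0.5·1 = 1.000 bits.
RT = 230 + 180 × 1.000 = 410.00 ms.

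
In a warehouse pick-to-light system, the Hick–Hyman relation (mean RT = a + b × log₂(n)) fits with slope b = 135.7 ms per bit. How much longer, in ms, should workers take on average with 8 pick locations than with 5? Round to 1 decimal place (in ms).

92.0 ms

Only the slope matters, since a is common to both: ΔRT = b·log₂(n₂/n₁).
log₂(8) − log₂(5) = 3 − 2.3219 = 0.6781.
ΔRT = 135.7 × 0.6781 = 92.014 ms.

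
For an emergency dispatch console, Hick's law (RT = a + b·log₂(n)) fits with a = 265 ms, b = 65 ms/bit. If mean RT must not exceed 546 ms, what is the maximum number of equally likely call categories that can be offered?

20

Information budget: (546 − 265)/65 = 4.3231 bits, so n ≤ 2^4.3231 = 20.016 → at most 20.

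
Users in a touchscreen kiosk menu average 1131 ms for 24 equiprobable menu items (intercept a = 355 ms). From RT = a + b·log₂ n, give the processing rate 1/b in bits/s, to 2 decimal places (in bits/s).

Choice component = 1131 − 355 = 776 ms over log₂(24) = 4.5850 bits.
b = 776 / 4.5850 = 169.249 ms/bit, so 1/b = 5.908 bits/s.

5.91 bits/s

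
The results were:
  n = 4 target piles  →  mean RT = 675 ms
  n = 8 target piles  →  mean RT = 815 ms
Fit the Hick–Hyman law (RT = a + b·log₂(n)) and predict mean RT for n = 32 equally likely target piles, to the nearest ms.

Solve the two-equation system in a and b:
  b = (815 − 675) / (log₂ 8 − log₂ 4) = 140 / (3 − 2) = 140 ms/bit
  a = 675 − 140 × 2 = 395 ms
Then RT(32) = 395 + 140 × log₂ 32 = 395 + 140 × 5 ≈ 1095.000 ms.

1095 ms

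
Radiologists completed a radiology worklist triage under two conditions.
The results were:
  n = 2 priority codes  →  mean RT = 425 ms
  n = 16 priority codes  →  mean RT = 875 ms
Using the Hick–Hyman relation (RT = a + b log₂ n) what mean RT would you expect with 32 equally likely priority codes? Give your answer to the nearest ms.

With log₂ n on the abscissa the relation is linear; from the two conditions:
  b = (875 − 425) / (log₂ 16 − log₂ 2) = 450 / (4 − 1) = 150 ms/bit
  a = 425 − 150 × 1 = 275 ms
Then RT(32) = 275 + 150 × log₂ 32 = 275 + 150 × 5 ≈ 1025.000 ms.

1025 ms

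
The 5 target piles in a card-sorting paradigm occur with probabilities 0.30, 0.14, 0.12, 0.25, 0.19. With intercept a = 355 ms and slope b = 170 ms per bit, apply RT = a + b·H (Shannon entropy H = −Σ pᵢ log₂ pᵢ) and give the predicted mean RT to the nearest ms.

Entropy contributions −pᵢ log₂ pᵢ: 0.5211, 0.3971, 0.3671, 0.5000, 0.4552; sum H = 2.2405 bits.
RT = a + bH = 355 + 170·2.2405 = 735.88 ms.

736 ms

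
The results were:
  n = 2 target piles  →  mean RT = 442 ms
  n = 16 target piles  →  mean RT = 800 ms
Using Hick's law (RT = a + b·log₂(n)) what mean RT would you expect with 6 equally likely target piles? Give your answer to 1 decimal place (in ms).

631.1 ms

RT is linear in log₂ n, so two points fix the line:
  b = (800 − 442) / (log₂ 16 − log₂ 2) = 358 / (4 − 1) = 119.333 ms/bit
  a = 442 − 119.333 × 1 = 322.667 ms
Then RT(6) = 322.667 + 119.333 × log₂ 6 = 322.667 + 119.333 × 2.5850 ≈ 631.139 ms.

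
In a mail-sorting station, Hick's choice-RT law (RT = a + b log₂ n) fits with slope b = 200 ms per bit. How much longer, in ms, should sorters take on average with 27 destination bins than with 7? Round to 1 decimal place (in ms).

389.5 ms

Only the slope matters, since a is common to both: ΔRT = b·log₂(n₂/n₁).
log₂(27) − log₂(7) = 4.7549 − 2.8074 = 1.9475.
ΔRT = 200 × 1.9475 = 389.507 ms.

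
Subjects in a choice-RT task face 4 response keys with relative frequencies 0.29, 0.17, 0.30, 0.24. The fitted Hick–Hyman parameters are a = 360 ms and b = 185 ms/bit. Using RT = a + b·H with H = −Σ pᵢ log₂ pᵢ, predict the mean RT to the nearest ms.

724 ms

H = 0.29·log₂(1/0.29) + 0.17·log₂(1/0.17) + 0.30·log₂(1/0.30) + 0.24·log₂(1/0.24) = 1.9677 bits.
RT = 360 + 185 × 1.9677 = 724.03 ms.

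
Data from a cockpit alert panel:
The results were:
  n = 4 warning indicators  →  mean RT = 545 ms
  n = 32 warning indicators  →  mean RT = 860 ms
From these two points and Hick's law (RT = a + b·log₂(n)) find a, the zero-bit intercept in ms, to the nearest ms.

335 ms

b = (RT₂ − RT₁)/(log₂ n₂ − log₂ n₁) = (860 − 545)/(5 − 2) = 105 ms/bit.
Intercept: a = 545 − 105·log₂(4) = 335.000 ms.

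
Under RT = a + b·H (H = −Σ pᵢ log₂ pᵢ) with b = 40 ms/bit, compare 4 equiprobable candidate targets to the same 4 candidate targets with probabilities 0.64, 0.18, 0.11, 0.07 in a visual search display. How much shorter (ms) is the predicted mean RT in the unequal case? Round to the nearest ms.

Equiprobable entropy H₀ = log₂ 4 = 2.0000 bits.
Skewed entropy H = −Σ pᵢ log₂ pᵢ = 1.4762 bits.
ΔRT = b·(H₀ − H) = 40 × 0.5238 = 20.95 ms.

21 ms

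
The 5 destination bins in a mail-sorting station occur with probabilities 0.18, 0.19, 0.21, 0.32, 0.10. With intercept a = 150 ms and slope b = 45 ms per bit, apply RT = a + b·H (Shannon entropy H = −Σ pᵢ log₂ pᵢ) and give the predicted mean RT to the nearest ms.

250 ms

Entropy contributions −pᵢ log₂ pᵢ: 0.4453, 0.4552, 0.4728, 0.5260, 0.3322; sum H = 2.2316 bits.
RT = a + bH = 150 + 45·2.2316 = 250.42 ms.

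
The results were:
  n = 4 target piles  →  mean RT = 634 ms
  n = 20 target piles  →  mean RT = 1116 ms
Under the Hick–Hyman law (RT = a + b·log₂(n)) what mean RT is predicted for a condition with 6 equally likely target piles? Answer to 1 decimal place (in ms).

RT is linear in log₂ n, so two points fix the line:
  b = (1116 − 634) / (log₂ 20 − log₂ 4) = 482 / (4.3219 − 2) = 207.586 ms/bit
  a = 634 − 207.586 × 2 = 218.828 ms
Then RT(6) = 218.828 + 207.586 × log₂ 6 = 218.828 + 207.586 × 2.5850 ≈ 755.430 ms.

755.4 ms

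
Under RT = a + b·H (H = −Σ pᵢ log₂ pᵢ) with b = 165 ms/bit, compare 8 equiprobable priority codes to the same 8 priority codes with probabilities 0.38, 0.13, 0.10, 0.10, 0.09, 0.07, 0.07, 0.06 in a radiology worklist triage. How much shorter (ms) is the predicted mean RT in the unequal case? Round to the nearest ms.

54 ms

The RT saving is b·ΔH. Equiprobable H₀ = log₂(8) = 3.0000 bits; with the given probabilities H = 2.6708 bits.
b·(H₀ − H) = 165 × (3.0000 − 2.6708) = 54.32 ms.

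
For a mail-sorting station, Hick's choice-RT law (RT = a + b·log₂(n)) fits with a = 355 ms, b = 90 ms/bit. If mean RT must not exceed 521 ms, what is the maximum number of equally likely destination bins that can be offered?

90·log₂ n ≤ 521 − 355 = 166, giving log₂ n ≤ 1.8444 and n ≤ 3.591. The largest whole number is 3.

3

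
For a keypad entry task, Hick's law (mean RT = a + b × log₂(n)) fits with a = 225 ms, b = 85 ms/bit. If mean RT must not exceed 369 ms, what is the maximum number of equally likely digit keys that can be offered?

85·log₂ n ≤ 369 − 225 = 144, giving log₂ n ≤ 1.6941 and n ≤ 3.236. The largest whole number is 3.

3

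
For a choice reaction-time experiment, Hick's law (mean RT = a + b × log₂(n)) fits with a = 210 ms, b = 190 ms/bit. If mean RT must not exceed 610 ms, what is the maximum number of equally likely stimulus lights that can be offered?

4

Set 210 + 190·log₂ n ≤ 610 → log₂ n ≤ (610 − 210)/190 = 2.1053.
So n ≤ 2^2.1053 = 4.303; the largest integer n is 4.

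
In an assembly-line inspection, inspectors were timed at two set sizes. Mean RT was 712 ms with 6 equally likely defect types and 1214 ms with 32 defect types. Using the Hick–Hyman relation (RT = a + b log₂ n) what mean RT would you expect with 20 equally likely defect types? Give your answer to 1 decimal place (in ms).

With log₂ n on the abscissa the relation is linear; from the two conditions:
  b = (1214 − 712) / (log₂ 32 − log₂ 6) = 502 / (5 − 2.5850) = 207.864 ms/bit
  a = 712 − 207.864 × 2.5850 = 174.679 ms
Then RT(20) = 174.679 + 207.864 × log₂ 20 = 174.679 + 207.864 × 4.3219 ≈ 1073.053 ms.

1073.1 ms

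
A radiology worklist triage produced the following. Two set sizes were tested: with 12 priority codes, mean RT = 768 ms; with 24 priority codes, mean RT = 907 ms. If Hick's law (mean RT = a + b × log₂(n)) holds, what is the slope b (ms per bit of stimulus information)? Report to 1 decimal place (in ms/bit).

The slope on a log₂ axis is (907 − 768) / (4.5850 − 3.5850) = 139.000 ms/bit.

139.0 ms/bit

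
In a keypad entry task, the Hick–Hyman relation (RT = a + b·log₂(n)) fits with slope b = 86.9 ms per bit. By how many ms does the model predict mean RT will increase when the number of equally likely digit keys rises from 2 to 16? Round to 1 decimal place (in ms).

260.7 ms

ΔRT = (a + b log₂ n₂) − (a + b log₂ n₁) = b·(log₂ n₂ − log₂ n₁).
log₂(16) − log₂(2) = log₂(16/2) = log₂(8) = 3.
ΔRT = 86.9 × 3.0000 = 260.700 ms.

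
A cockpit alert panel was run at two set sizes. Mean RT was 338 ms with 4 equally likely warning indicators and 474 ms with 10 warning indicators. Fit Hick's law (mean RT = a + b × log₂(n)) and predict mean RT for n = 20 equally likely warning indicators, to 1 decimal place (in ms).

With log₂ n on the abscissa the relation is linear; from the two conditions:
  b = (474 − 338) / (log₂ 10 − log₂ 4) = 136 / (3.3219 − 2) = 102.880 ms/bit
  a = 338 − 102.880 × 2 = 132.240 ms
Then RT(20) = 132.240 + 102.880 × log₂ 20 = 132.240 + 102.880 × 4.3219 ≈ 576.880 ms.

576.9 ms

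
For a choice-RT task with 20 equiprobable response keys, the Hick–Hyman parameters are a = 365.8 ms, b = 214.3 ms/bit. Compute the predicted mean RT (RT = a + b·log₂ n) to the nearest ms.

log₂(20) = 4.3219 bits, so RT = 365.8 + 214.3 × 4.3219 ≈ 1291.989 ms.

1292 ms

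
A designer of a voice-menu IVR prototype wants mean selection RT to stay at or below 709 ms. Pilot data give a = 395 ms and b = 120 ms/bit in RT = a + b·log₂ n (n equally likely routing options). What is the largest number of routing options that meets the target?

6

Information budget: (709 − 395)/120 = 2.6167 bits, so n ≤ 2^2.6167 = 6.133 → at most 6.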